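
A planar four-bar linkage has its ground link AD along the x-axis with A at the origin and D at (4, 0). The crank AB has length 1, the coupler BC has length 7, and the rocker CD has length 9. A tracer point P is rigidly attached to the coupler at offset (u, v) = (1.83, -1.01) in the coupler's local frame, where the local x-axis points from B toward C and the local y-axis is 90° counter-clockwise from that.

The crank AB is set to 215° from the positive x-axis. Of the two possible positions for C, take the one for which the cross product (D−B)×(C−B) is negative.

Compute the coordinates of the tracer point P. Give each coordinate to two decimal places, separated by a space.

A=(0,0), D=(4.00,0)
B = A + 1.00·(cos215°, sin215°) = (-0.8192, -0.5736)
|BD| = 4.8532
circle(B,7.00) ∩ circle(D,9.00): a=-0.8702, h=6.9457
  candidates: C₊=(-2.5042,6.2206) cross=33.709; C₋=(-0.8624,-7.5734) cross=-33.709
  mode - wants cross < 0 → take C=(-0.8624,-7.5734) (cross=-33.709)
ex = (C−B)/|BC| = (-0.0062,-1.0000); ey = (1.0000,-0.0062)
P = B + 1.83·ex + -1.01·ey = (-1.8404,-2.3973)

-1.84 -2.40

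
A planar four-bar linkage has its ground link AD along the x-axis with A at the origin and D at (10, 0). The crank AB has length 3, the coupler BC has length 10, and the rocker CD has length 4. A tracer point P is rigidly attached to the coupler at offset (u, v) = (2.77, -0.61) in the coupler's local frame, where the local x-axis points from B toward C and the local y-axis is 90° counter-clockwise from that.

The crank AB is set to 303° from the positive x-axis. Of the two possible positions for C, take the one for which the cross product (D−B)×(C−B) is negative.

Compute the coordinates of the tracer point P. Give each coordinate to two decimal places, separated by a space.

A=(0,0), D=(10.00,0)
B = A + 3.00·(cos303°, sin303°) = (1.6339, -2.5160)
|BD| = 8.7362
circle(B,10.00) ∩ circle(D,4.00): a=9.1757, h=3.9758
  candidates: C₊=(9.2758,3.9339) cross=34.733; C₋=(11.5659,-3.6808) cross=-34.733
  mode - wants cross < 0 → take C=(11.5659,-3.6808) (cross=-34.733)
ex = (C−B)/|BC| = (0.9932,-0.1165); ey = (0.1165,0.9932)
P = B + 2.77·ex + -0.61·ey = (4.3140,-3.4445)

4.31 -3.44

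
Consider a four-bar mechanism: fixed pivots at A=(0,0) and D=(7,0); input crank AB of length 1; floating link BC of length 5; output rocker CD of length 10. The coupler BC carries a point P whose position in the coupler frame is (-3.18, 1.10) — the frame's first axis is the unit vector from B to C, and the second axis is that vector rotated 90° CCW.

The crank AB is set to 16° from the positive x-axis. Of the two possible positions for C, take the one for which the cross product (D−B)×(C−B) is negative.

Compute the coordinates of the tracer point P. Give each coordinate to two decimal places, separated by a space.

3.91 1.90

A=(0,0), D=(7.00,0)
B = A + 1.00·(cos16°, sin16°) = (0.9613, 0.2756)
|BD| = 6.0450
circle(B,5.00) ∩ circle(D,10.00): a=-3.1809, h=3.8577
  candidates: C₊=(-2.0405,4.2743) cross=23.320; C₋=(-2.3923,-3.4330) cross=-23.320
  mode - wants cross < 0 → take C=(-2.3923,-3.4330) (cross=-23.320)
ex = (C−B)/|BC| = (-0.6707,-0.7417); ey = (0.7417,-0.6707)
P = B + -3.18·ex + 1.10·ey = (3.9100,1.8965)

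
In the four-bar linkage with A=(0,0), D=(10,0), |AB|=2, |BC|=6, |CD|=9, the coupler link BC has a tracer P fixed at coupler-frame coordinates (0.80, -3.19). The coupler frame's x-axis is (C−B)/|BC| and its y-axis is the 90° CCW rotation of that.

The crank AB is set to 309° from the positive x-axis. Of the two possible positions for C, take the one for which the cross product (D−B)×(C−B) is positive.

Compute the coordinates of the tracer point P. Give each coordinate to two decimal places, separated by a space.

4.53 -1.23

A=(0,0), D=(10.00,0)
B = A + 2.00·(cos309°, sin309°) = (1.2586, -1.5543)
|BD| = 8.8785
circle(B,6.00) ∩ circle(D,9.00): a=1.9050, h=5.6895
  candidates: C₊=(2.1382,4.3809) cross=50.514; C₋=(4.1303,-6.8225) cross=-50.514
  mode + wants cross > 0 → take C=(2.1382,4.3809) (cross=50.514)
ex = (C−B)/|BC| = (0.1466,0.9892); ey = (-0.9892,0.1466)
P = B + 0.80·ex + -3.19·ey = (4.5315,-1.2306)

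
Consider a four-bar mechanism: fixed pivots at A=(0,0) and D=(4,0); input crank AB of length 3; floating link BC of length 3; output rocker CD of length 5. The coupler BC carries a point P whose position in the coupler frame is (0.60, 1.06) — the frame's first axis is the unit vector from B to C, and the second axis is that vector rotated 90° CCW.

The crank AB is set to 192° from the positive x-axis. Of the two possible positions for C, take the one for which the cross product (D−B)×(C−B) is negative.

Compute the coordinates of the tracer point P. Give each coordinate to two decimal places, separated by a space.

A=(0,0), D=(4.00,0)
B = A + 3.00·(cos192°, sin192°) = (-2.9344, -0.6237)
|BD| = 6.9624
circle(B,3.00) ∩ circle(D,5.00): a=2.3322, h=1.8870
  candidates: C₊=(-0.7807,1.4646) cross=13.138; C₋=(-0.4426,-2.2942) cross=-13.138
  mode - wants cross < 0 → take C=(-0.4426,-2.2942) (cross=-13.138)
ex = (C−B)/|BC| = (0.8306,-0.5568); ey = (0.5568,0.8306)
P = B + 0.60·ex + 1.06·ey = (-1.8458,-0.0774)

-1.85 -0.08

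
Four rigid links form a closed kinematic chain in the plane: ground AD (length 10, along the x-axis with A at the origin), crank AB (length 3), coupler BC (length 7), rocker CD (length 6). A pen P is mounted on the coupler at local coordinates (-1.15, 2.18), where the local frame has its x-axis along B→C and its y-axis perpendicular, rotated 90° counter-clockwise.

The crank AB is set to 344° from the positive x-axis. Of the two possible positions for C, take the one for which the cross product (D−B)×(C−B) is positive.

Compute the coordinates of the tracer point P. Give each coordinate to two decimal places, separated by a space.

A=(0,0), D=(10.00,0)
B = A + 3.00·(cos344°, sin344°) = (2.8838, -0.8269)
|BD| = 7.1641
circle(B,7.00) ∩ circle(D,6.00): a=4.4894, h=5.3708
  candidates: C₊=(6.7232,5.0262) cross=38.477; C₋=(7.9631,-5.6437) cross=-38.477
  mode + wants cross > 0 → take C=(6.7232,5.0262) (cross=38.477)
ex = (C−B)/|BC| = (0.5485,0.8362); ey = (-0.8362,0.5485)
P = B + -1.15·ex + 2.18·ey = (0.4302,-0.5928)

0.43 -0.59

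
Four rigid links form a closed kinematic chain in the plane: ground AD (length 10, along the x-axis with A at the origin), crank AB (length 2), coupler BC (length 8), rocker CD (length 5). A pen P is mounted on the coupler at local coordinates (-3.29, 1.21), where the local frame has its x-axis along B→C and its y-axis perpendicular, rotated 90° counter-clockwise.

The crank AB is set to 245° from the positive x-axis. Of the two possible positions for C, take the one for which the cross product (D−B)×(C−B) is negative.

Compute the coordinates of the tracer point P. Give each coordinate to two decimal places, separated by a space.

A=(0,0), D=(10.00,0)
B = A + 2.00·(cos245°, sin245°) = (-0.8452, -1.8126)
|BD| = 10.9957
circle(B,8.00) ∩ circle(D,5.00): a=7.2713, h=3.3360
  candidates: C₊=(5.7766,2.6764) cross=36.681; C₋=(6.8765,-3.9043) cross=-36.681
  mode - wants cross < 0 → take C=(6.8765,-3.9043) (cross=-36.681)
ex = (C−B)/|BC| = (0.9652,-0.2615); ey = (0.2615,0.9652)
P = B + -3.29·ex + 1.21·ey = (-3.7044,0.2155)

-3.70 0.22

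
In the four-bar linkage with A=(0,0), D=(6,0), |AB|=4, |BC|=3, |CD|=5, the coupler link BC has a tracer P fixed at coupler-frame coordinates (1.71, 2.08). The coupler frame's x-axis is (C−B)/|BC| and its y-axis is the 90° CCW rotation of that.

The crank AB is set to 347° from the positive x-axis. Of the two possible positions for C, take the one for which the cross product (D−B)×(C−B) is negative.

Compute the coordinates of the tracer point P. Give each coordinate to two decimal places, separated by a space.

A=(0,0), D=(6.00,0)
B = A + 4.00·(cos347°, sin347°) = (3.8975, -0.8998)
|BD| = 2.2870
circle(B,3.00) ∩ circle(D,5.00): a=-2.3546, h=1.8590
  candidates: C₊=(1.0014,-0.1171) cross=4.251; C₋=(2.4642,-3.5353) cross=-4.251
  mode - wants cross < 0 → take C=(2.4642,-3.5353) (cross=-4.251)
ex = (C−B)/|BC| = (-0.4778,-0.8785); ey = (0.8785,-0.4778)
P = B + 1.71·ex + 2.08·ey = (4.9078,-3.3958)

4.91 -3.40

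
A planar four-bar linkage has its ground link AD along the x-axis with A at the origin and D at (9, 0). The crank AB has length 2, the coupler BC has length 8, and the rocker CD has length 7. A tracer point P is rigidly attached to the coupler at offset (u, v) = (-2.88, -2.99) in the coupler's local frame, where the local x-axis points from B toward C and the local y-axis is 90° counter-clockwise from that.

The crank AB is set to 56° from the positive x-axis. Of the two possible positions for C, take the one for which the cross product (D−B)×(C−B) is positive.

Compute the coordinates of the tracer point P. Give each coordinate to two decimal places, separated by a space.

A=(0,0), D=(9.00,0)
B = A + 2.00·(cos56°, sin56°) = (1.1184, 1.6581)
|BD| = 8.0541
circle(B,8.00) ∩ circle(D,7.00): a=4.9583, h=6.2782
  candidates: C₊=(7.2629,6.7810) cross=50.565; C₋=(4.6780,-5.5064) cross=-50.565
  mode + wants cross > 0 → take C=(7.2629,6.7810) (cross=50.565)
ex = (C−B)/|BC| = (0.7681,0.6404); ey = (-0.6404,0.7681)
P = B + -2.88·ex + -2.99·ey = (0.8211,-2.4827)

0.82 -2.48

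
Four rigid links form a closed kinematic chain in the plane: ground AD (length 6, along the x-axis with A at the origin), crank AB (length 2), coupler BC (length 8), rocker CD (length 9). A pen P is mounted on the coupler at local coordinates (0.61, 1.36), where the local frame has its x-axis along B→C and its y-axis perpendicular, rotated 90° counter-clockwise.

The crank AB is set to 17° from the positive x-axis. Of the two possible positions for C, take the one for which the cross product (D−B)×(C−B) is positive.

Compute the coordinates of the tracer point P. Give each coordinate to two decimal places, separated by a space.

0.65 1.38

A=(0,0), D=(6.00,0)
B = A + 2.00·(cos17°, sin17°) = (1.9126, 0.5847)
|BD| = 4.1290
circle(B,8.00) ∩ circle(D,9.00): a=0.0059, h=8.0000
  candidates: C₊=(3.0514,8.5033) cross=33.032; C₋=(0.7855,-7.3355) cross=-33.032
  mode + wants cross > 0 → take C=(3.0514,8.5033) (cross=33.032)
ex = (C−B)/|BC| = (0.1423,0.9898); ey = (-0.9898,0.1423)
P = B + 0.61·ex + 1.36·ey = (0.6533,1.3821)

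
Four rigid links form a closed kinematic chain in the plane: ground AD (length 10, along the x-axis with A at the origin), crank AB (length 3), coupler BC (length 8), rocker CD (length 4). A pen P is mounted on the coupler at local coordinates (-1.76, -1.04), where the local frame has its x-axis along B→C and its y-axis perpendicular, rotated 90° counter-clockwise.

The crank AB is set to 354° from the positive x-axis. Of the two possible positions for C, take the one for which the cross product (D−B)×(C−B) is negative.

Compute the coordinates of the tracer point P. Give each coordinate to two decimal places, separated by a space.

A=(0,0), D=(10.00,0)
B = A + 3.00·(cos354°, sin354°) = (2.9836, -0.3136)
|BD| = 7.0234
circle(B,8.00) ∩ circle(D,4.00): a=6.9288, h=3.9989
  candidates: C₊=(9.7270,3.9907) cross=28.086; C₋=(10.0840,-3.9991) cross=-28.086
  mode - wants cross < 0 → take C=(10.0840,-3.9991) (cross=-28.086)
ex = (C−B)/|BC| = (0.8876,-0.4607); ey = (0.4607,0.8876)
P = B + -1.76·ex + -1.04·ey = (0.9423,-0.4258)

0.94 -0.43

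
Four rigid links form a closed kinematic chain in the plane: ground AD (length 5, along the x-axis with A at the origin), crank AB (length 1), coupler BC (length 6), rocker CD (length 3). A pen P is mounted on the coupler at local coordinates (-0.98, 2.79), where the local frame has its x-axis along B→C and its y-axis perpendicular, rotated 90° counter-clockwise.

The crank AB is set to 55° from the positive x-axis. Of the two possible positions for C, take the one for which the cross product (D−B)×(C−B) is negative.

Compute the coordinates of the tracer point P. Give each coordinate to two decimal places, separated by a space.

1.59 3.60

A=(0,0), D=(5.00,0)
B = A + 1.00·(cos55°, sin55°) = (0.5736, 0.8192)
|BD| = 4.5016
circle(B,6.00) ∩ circle(D,3.00): a=5.2497, h=2.9052
  candidates: C₊=(6.2643,2.7206) cross=13.078; C₋=(5.2070,-2.9928) cross=-13.078
  mode - wants cross < 0 → take C=(5.2070,-2.9928) (cross=-13.078)
ex = (C−B)/|BC| = (0.7722,-0.6353); ey = (0.6353,0.7722)
P = B + -0.98·ex + 2.79·ey = (1.5894,3.5963)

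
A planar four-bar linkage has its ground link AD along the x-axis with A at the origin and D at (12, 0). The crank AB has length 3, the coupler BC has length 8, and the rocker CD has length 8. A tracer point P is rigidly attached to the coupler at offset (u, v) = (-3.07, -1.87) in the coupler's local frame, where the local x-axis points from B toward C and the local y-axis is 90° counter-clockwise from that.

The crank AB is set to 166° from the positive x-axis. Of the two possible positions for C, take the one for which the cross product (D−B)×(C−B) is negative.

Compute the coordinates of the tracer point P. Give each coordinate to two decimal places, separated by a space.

A=(0,0), D=(12.00,0)
B = A + 3.00·(cos166°, sin166°) = (-2.9109, 0.7258)
|BD| = 14.9285
circle(B,8.00) ∩ circle(D,8.00): a=7.4643, h=2.8783
  candidates: C₊=(4.6845,3.2378) cross=42.969; C₋=(4.4046,-2.5120) cross=-42.969
  mode - wants cross < 0 → take C=(4.4046,-2.5120) (cross=-42.969)
ex = (C−B)/|BC| = (0.9144,-0.4047); ey = (0.4047,0.9144)
P = B + -3.07·ex + -1.87·ey = (-6.4750,0.2583)

-6.48 0.26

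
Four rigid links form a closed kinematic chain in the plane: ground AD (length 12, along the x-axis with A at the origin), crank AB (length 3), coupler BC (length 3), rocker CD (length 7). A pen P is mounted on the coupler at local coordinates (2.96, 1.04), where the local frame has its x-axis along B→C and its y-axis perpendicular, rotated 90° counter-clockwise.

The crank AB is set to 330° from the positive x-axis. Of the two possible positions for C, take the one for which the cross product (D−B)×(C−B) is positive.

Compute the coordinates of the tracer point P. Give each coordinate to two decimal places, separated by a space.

4.35 1.10

A=(0,0), D=(12.00,0)
B = A + 3.00·(cos330°, sin330°) = (2.5981, -1.5000)
|BD| = 9.5208
circle(B,3.00) ∩ circle(D,7.00): a=2.6598, h=1.3877
  candidates: C₊=(5.0060,0.2894) cross=13.212; C₋=(5.4432,-2.4513) cross=-13.212
  mode + wants cross > 0 → take C=(5.0060,0.2894) (cross=13.212)
ex = (C−B)/|BC| = (0.8026,0.5965); ey = (-0.5965,0.8026)
P = B + 2.96·ex + 1.04·ey = (4.3536,1.1003)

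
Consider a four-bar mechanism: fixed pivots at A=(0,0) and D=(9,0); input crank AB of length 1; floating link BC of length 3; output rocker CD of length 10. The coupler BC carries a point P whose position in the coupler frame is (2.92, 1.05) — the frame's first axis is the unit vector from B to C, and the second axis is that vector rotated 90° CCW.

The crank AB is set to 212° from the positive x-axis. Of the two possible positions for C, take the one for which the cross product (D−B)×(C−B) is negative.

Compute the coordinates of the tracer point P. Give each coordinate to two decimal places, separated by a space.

0.65 -3.25

A=(0,0), D=(9.00,0)
B = A + 1.00·(cos212°, sin212°) = (-0.8480, -0.5299)
|BD| = 9.8623
circle(B,3.00) ∩ circle(D,10.00): a=0.3176, h=2.9831
  candidates: C₊=(-0.6912,2.4660) cross=29.421; C₋=(-0.3706,-3.4917) cross=-29.421
  mode - wants cross < 0 → take C=(-0.3706,-3.4917) (cross=-29.421)
ex = (C−B)/|BC| = (0.1591,-0.9873); ey = (0.9873,0.1591)
P = B + 2.92·ex + 1.05·ey = (0.6533,-3.2456)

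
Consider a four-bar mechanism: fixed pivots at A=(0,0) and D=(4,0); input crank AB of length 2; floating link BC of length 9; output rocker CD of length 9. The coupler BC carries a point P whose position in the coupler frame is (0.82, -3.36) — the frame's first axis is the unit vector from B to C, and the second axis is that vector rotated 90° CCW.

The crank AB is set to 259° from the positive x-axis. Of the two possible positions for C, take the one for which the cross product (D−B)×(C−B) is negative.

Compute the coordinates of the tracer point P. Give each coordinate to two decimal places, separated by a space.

A=(0,0), D=(4.00,0)
B = A + 2.00·(cos259°, sin259°) = (-0.3816, -1.9633)
|BD| = 4.8013
circle(B,9.00) ∩ circle(D,9.00): a=2.4007, h=8.6739
  candidates: C₊=(-1.7375,6.9340) cross=41.646; C₋=(5.3559,-8.8973) cross=-41.646
  mode - wants cross < 0 → take C=(5.3559,-8.8973) (cross=-41.646)
ex = (C−B)/|BC| = (0.6375,-0.7704); ey = (0.7704,0.6375)
P = B + 0.82·ex + -3.36·ey = (-2.4476,-4.7370)

-2.45 -4.74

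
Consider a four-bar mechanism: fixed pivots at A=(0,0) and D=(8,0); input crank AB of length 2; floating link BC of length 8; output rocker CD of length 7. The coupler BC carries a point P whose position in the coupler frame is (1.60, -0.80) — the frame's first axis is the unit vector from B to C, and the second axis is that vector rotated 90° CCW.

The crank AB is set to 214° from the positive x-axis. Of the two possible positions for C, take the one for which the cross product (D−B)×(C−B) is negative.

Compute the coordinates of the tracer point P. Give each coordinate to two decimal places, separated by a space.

-0.91 -2.74

A=(0,0), D=(8.00,0)
B = A + 2.00·(cos214°, sin214°) = (-1.6581, -1.1184)
|BD| = 9.7226
circle(B,8.00) ∩ circle(D,7.00): a=5.6327, h=5.6809
  candidates: C₊=(3.2838,5.1727) cross=55.233; C₋=(4.5907,-6.1137) cross=-55.233
  mode - wants cross < 0 → take C=(4.5907,-6.1137) (cross=-55.233)
ex = (C−B)/|BC| = (0.7811,-0.6244); ey = (0.6244,0.7811)
P = B + 1.60·ex + -0.80·ey = (-0.9078,-2.7423)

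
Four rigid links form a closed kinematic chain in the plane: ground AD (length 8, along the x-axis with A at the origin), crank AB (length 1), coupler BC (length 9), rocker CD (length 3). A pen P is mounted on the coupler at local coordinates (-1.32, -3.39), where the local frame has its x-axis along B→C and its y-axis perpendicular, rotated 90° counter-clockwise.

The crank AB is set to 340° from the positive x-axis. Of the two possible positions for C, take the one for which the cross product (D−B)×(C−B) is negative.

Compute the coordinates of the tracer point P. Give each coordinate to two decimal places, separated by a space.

-1.15 -3.32

A=(0,0), D=(8.00,0)
B = A + 1.00·(cos340°, sin340°) = (0.9397, -0.3420)
|BD| = 7.0686
circle(B,9.00) ∩ circle(D,3.00): a=8.6272, h=2.5633
  candidates: C₊=(9.4328,2.6357) cross=18.119; C₋=(9.6809,-2.4849) cross=-18.119
  mode - wants cross < 0 → take C=(9.6809,-2.4849) (cross=-18.119)
ex = (C−B)/|BC| = (0.9712,-0.2381); ey = (0.2381,0.9712)
P = B + -1.32·ex + -3.39·ey = (-1.1495,-3.3202)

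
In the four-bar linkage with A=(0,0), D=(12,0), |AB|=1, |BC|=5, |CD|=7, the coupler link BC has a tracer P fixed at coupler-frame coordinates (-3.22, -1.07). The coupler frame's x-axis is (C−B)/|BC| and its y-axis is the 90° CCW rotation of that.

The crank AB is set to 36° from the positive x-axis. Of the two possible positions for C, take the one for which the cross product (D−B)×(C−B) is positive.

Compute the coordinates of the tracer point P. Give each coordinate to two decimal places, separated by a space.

A=(0,0), D=(12.00,0)
B = A + 1.00·(cos36°, sin36°) = (0.8090, 0.5878)
|BD| = 11.2064
circle(B,5.00) ∩ circle(D,7.00): a=4.5324, h=2.1113
  candidates: C₊=(5.4459,2.4584) cross=23.660; C₋=(5.2244,-1.7583) cross=-23.660
  mode + wants cross > 0 → take C=(5.4459,2.4584) (cross=23.660)
ex = (C−B)/|BC| = (0.9274,0.3741); ey = (-0.3741,0.9274)
P = B + -3.22·ex + -1.07·ey = (-1.7768,-1.6092)

-1.78 -1.61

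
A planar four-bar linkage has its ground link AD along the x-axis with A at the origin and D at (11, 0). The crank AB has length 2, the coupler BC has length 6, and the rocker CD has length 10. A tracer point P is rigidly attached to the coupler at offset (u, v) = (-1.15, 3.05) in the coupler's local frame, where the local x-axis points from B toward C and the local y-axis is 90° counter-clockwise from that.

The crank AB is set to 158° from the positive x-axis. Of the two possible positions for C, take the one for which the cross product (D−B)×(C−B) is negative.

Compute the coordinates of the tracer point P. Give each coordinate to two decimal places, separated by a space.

A=(0,0), D=(11.00,0)
B = A + 2.00·(cos158°, sin158°) = (-1.8544, 0.7492)
|BD| = 12.8762
circle(B,6.00) ∩ circle(D,10.00): a=3.9529, h=4.5138
  candidates: C₊=(2.3545,5.0254) cross=58.121; C₋=(1.8292,-3.9870) cross=-58.121
  mode - wants cross < 0 → take C=(1.8292,-3.9870) (cross=-58.121)
ex = (C−B)/|BC| = (0.6139,-0.7894); ey = (0.7894,0.6139)
P = B + -1.15·ex + 3.05·ey = (-0.1528,3.5295)

-0.15 3.53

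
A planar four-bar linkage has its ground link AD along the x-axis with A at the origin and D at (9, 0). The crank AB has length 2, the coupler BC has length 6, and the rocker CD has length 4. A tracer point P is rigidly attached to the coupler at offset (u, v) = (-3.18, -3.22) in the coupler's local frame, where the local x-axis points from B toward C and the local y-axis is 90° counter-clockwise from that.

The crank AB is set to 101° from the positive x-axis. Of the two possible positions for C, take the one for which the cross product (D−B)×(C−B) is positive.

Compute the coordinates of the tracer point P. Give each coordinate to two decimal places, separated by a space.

A=(0,0), D=(9.00,0)
B = A + 2.00·(cos101°, sin101°) = (-0.3816, 1.9633)
|BD| = 9.5848
circle(B,6.00) ∩ circle(D,4.00): a=5.8357, h=1.3944
  candidates: C₊=(5.6160,2.1327) cross=13.365; C₋=(5.0448,-0.5969) cross=-13.365
  mode + wants cross > 0 → take C=(5.6160,2.1327) (cross=13.365)
ex = (C−B)/|BC| = (0.9996,0.0282); ey = (-0.0282,0.9996)
P = B + -3.18·ex + -3.22·ey = (-3.4694,-1.3453)

-3.47 -1.35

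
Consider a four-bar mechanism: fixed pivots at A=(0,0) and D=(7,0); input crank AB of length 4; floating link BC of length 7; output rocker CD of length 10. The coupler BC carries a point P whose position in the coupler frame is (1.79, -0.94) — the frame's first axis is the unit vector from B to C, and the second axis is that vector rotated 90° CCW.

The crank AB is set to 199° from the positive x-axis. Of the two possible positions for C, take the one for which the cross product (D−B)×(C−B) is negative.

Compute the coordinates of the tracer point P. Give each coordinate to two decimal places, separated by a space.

-3.60 -3.32

A=(0,0), D=(7.00,0)
B = A + 4.00·(cos199°, sin199°) = (-3.7821, -1.3023)
|BD| = 10.8604
circle(B,7.00) ∩ circle(D,10.00): a=3.0822, h=6.2849
  candidates: C₊=(-1.4757,5.3069) cross=68.257; C₋=(0.0316,-7.1722) cross=-68.257
  mode - wants cross < 0 → take C=(0.0316,-7.1722) (cross=-68.257)
ex = (C−B)/|BC| = (0.5448,-0.8386); ey = (0.8386,0.5448)
P = B + 1.79·ex + -0.94·ey = (-3.5951,-3.3154)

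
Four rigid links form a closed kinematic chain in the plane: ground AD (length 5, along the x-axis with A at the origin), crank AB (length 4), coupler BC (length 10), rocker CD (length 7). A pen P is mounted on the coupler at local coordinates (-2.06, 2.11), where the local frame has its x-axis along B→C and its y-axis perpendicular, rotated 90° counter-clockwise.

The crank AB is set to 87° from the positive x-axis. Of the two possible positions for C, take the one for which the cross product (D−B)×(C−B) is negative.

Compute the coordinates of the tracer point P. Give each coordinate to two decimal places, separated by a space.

A=(0,0), D=(5.00,0)
B = A + 4.00·(cos87°, sin87°) = (0.2093, 3.9945)
|BD| = 6.2375
circle(B,10.00) ∩ circle(D,7.00): a=7.2069, h=6.9325
  candidates: C₊=(10.1842,4.7037) cross=43.242; C₋=(1.3049,-5.9453) cross=-43.242
  mode - wants cross < 0 → take C=(1.3049,-5.9453) (cross=-43.242)
ex = (C−B)/|BC| = (0.1096,-0.9940); ey = (0.9940,0.1096)
P = B + -2.06·ex + 2.11·ey = (2.0810,6.2733)

2.08 6.27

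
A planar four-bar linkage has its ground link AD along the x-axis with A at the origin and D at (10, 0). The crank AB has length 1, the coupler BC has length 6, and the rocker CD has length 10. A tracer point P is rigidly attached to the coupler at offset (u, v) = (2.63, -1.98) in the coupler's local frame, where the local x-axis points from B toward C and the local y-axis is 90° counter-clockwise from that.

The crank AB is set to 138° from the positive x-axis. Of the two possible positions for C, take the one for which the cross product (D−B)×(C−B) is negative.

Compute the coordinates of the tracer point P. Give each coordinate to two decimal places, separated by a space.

A=(0,0), D=(10.00,0)
B = A + 1.00·(cos138°, sin138°) = (-0.7431, 0.6691)
|BD| = 10.7640
circle(B,6.00) ∩ circle(D,10.00): a=2.4091, h=5.4951
  candidates: C₊=(2.0029,6.0039) cross=59.149; C₋=(1.3197,-4.9651) cross=-59.149
  mode - wants cross < 0 → take C=(1.3197,-4.9651) (cross=-59.149)
ex = (C−B)/|BC| = (0.3438,-0.9390); ey = (0.9390,0.3438)
P = B + 2.63·ex + -1.98·ey = (-1.6982,-2.4813)

-1.70 -2.48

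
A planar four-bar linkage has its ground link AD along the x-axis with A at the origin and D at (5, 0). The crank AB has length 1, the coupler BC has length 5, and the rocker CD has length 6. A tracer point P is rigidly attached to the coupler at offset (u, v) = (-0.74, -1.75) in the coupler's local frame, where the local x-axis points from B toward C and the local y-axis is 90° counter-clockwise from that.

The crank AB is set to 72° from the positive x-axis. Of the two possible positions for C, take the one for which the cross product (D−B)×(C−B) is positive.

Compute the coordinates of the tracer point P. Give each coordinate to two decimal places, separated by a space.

A=(0,0), D=(5.00,0)
B = A + 1.00·(cos72°, sin72°) = (0.3090, 0.9511)
|BD| = 4.7864
circle(B,5.00) ∩ circle(D,6.00): a=1.2441, h=4.8427
  candidates: C₊=(2.4906,5.4500) cross=23.179; C₋=(0.5661,-4.0423) cross=-23.179
  mode + wants cross > 0 → take C=(2.4906,5.4500) (cross=23.179)
ex = (C−B)/|BC| = (0.4363,0.8998); ey = (-0.8998,0.4363)
P = B + -0.74·ex + -1.75·ey = (1.5608,-0.4783)

1.56 -0.48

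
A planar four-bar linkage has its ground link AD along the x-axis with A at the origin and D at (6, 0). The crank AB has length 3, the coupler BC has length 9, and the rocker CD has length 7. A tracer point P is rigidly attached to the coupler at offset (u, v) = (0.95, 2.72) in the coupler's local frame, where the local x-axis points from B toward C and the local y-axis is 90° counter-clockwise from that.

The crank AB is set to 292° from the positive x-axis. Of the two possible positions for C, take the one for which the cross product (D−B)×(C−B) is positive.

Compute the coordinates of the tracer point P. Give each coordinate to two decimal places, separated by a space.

-1.41 -1.41

A=(0,0), D=(6.00,0)
B = A + 3.00·(cos292°, sin292°) = (1.1238, -2.7816)
|BD| = 5.6137
circle(B,9.00) ∩ circle(D,7.00): a=5.6570, h=6.9999
  candidates: C₊=(2.5692,6.1016) cross=39.295; C₋=(9.5059,-6.0587) cross=-39.295
  mode + wants cross > 0 → take C=(2.5692,6.1016) (cross=39.295)
ex = (C−B)/|BC| = (0.1606,0.9870); ey = (-0.9870,0.1606)
P = B + 0.95·ex + 2.72·ey = (-1.4083,-1.4070)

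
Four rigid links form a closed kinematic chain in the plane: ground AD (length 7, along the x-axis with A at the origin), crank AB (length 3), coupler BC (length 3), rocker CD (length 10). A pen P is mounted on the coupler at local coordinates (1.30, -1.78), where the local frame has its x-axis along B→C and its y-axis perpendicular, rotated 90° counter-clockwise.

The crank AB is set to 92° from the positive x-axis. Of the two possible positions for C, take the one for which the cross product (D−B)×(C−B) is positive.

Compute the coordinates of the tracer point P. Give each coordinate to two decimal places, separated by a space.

1.12 4.83

A=(0,0), D=(7.00,0)
B = A + 3.00·(cos92°, sin92°) = (-0.1047, 2.9982)
|BD| = 7.7114
circle(B,3.00) ∩ circle(D,10.00): a=-2.0446, h=2.1953
  candidates: C₊=(-1.1349,5.8157) cross=16.929; C₋=(-2.8420,1.7705) cross=-16.929
  mode + wants cross > 0 → take C=(-1.1349,5.8157) (cross=16.929)
ex = (C−B)/|BC| = (-0.3434,0.9392); ey = (-0.9392,-0.3434)
P = B + 1.30·ex + -1.78·ey = (1.1206,4.8304)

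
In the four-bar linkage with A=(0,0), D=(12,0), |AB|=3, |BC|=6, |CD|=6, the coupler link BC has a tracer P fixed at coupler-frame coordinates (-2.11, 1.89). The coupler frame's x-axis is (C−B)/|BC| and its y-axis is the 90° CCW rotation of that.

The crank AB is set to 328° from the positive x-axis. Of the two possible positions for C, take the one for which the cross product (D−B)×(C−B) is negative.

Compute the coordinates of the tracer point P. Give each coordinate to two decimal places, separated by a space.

A=(0,0), D=(12.00,0)
B = A + 3.00·(cos328°, sin328°) = (2.5441, -1.5898)
|BD| = 9.5886
circle(B,6.00) ∩ circle(D,6.00): a=4.7943, h=3.6076
  candidates: C₊=(6.6739,2.7628) cross=34.592; C₋=(7.8702,-4.3526) cross=-34.592
  mode - wants cross < 0 → take C=(7.8702,-4.3526) (cross=-34.592)
ex = (C−B)/|BC| = (0.8877,-0.4605); ey = (0.4605,0.8877)
P = B + -2.11·ex + 1.89·ey = (1.5414,1.0595)

1.54 1.06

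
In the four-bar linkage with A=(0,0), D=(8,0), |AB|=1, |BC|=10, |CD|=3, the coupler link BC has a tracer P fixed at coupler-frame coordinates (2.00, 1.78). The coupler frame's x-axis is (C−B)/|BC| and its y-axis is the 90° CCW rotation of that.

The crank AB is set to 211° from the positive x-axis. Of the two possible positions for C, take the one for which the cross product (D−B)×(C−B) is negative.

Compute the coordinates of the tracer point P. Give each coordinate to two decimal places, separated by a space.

A=(0,0), D=(8.00,0)
B = A + 1.00·(cos211°, sin211°) = (-0.8572, -0.5150)
|BD| = 8.8721
circle(B,10.00) ∩ circle(D,3.00): a=9.5645, h=2.9190
  candidates: C₊=(8.5217,2.9543) cross=25.898; C₋=(8.8606,-2.8739) cross=-25.898
  mode - wants cross < 0 → take C=(8.8606,-2.8739) (cross=-25.898)
ex = (C−B)/|BC| = (0.9718,-0.2359); ey = (0.2359,0.9718)
P = B + 2.00·ex + 1.78·ey = (1.5063,0.7430)

1.51 0.74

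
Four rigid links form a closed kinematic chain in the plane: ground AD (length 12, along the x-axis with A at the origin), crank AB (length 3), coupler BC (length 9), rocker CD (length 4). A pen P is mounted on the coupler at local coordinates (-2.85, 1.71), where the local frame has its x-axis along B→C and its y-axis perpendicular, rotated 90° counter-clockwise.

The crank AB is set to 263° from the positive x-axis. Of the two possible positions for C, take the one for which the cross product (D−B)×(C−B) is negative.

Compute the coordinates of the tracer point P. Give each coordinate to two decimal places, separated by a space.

-3.37 -1.56

A=(0,0), D=(12.00,0)
B = A + 3.00·(cos263°, sin263°) = (-0.3656, -2.9776)
|BD| = 12.7191
circle(B,9.00) ∩ circle(D,4.00): a=8.9148, h=1.2358
  candidates: C₊=(8.0121,0.3108) cross=15.718; C₋=(8.5907,-2.0921) cross=-15.718
  mode - wants cross < 0 → take C=(8.5907,-2.0921) (cross=-15.718)
ex = (C−B)/|BC| = (0.9951,0.0984); ey = (-0.0984,0.9951)
P = B + -2.85·ex + 1.71·ey = (-3.3700,-1.5564)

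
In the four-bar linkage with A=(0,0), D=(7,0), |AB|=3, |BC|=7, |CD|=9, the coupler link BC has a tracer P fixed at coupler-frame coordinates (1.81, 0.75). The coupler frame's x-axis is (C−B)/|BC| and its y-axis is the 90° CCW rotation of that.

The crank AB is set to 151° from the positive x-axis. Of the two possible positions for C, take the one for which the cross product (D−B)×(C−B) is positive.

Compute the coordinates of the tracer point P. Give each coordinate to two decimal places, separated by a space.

A=(0,0), D=(7.00,0)
B = A + 3.00·(cos151°, sin151°) = (-2.6239, 1.4544)
|BD| = 9.7331
circle(B,7.00) ∩ circle(D,9.00): a=3.2227, h=6.2140
  candidates: C₊=(1.4912,7.1171) cross=60.482; C₋=(-0.3659,-5.1714) cross=-60.482
  mode + wants cross > 0 → take C=(1.4912,7.1171) (cross=60.482)
ex = (C−B)/|BC| = (0.5879,0.8090); ey = (-0.8090,0.5879)
P = B + 1.81·ex + 0.75·ey = (-2.1665,3.3595)

-2.17 3.36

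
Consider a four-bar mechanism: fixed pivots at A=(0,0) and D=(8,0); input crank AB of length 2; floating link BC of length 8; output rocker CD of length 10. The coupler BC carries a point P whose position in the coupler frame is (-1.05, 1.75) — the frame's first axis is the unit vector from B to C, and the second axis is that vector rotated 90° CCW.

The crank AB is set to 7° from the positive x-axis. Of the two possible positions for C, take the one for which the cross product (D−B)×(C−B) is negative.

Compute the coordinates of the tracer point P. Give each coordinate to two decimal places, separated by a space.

A=(0,0), D=(8.00,0)
B = A + 2.00·(cos7°, sin7°) = (1.9851, 0.2437)
|BD| = 6.0198
circle(B,8.00) ∩ circle(D,10.00): a=0.0198, h=8.0000
  candidates: C₊=(2.3288,8.2364) cross=48.159; C₋=(1.6810,-7.7505) cross=-48.159
  mode - wants cross < 0 → take C=(1.6810,-7.7505) (cross=-48.159)
ex = (C−B)/|BC| = (-0.0380,-0.9993); ey = (0.9993,-0.0380)
P = B + -1.05·ex + 1.75·ey = (3.7737,1.2265)

3.77 1.23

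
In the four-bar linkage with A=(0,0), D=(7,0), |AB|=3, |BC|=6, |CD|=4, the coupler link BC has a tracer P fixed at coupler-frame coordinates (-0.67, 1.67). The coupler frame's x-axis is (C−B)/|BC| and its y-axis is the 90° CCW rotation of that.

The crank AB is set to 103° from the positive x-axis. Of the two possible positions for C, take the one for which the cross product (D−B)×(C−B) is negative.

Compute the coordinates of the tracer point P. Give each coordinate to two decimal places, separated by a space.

A=(0,0), D=(7.00,0)
B = A + 3.00·(cos103°, sin103°) = (-0.6749, 2.9231)
|BD| = 8.2127
circle(B,6.00) ∩ circle(D,4.00): a=5.3240, h=2.7668
  candidates: C₊=(5.2853,3.6138) cross=22.723; C₋=(3.3157,-1.5575) cross=-22.723
  mode - wants cross < 0 → take C=(3.3157,-1.5575) (cross=-22.723)
ex = (C−B)/|BC| = (0.6651,-0.7468); ey = (0.7468,0.6651)
P = B + -0.67·ex + 1.67·ey = (0.1266,4.5341)

0.13 4.53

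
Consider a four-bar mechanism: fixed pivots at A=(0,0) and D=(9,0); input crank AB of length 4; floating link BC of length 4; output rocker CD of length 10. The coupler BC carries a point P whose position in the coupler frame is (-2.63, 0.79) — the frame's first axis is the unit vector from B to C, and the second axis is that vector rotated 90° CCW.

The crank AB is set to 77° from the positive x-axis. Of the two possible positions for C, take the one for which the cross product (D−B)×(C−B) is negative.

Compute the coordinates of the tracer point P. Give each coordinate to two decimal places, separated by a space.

A=(0,0), D=(9.00,0)
B = A + 4.00·(cos77°, sin77°) = (0.8998, 3.8975)
|BD| = 8.9891
circle(B,4.00) ∩ circle(D,10.00): a=-0.1778, h=3.9960
  candidates: C₊=(2.4722,7.5755) cross=35.921; C₋=(-0.9930,0.3737) cross=-35.921
  mode - wants cross < 0 → take C=(-0.9930,0.3737) (cross=-35.921)
ex = (C−B)/|BC| = (-0.4732,-0.8810); ey = (0.8810,-0.4732)
P = B + -2.63·ex + 0.79·ey = (2.8403,5.8406)

2.84 5.84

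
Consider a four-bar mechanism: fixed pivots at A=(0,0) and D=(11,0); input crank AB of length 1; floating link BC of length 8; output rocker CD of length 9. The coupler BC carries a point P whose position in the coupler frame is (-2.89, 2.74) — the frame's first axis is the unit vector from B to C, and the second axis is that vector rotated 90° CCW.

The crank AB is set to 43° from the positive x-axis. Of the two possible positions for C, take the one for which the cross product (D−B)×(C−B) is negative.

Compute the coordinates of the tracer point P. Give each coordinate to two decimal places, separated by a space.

1.73 4.54

A=(0,0), D=(11.00,0)
B = A + 1.00·(cos43°, sin43°) = (0.7314, 0.6820)
|BD| = 10.2913
circle(B,8.00) ∩ circle(D,9.00): a=4.3197, h=6.7335
  candidates: C₊=(5.4878,7.1145) cross=69.296; C₋=(4.5953,-6.3230) cross=-69.296
  mode - wants cross < 0 → take C=(4.5953,-6.3230) (cross=-69.296)
ex = (C−B)/|BC| = (0.4830,-0.8756); ey = (0.8756,0.4830)
P = B + -2.89·ex + 2.74·ey = (1.7347,4.5360)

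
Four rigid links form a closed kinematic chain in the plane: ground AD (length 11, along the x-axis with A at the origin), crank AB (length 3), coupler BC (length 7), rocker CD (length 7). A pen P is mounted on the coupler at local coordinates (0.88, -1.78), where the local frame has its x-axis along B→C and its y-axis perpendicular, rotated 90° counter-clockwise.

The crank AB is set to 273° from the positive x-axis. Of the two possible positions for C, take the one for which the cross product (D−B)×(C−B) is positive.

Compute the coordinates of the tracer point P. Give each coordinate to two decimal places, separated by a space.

A=(0,0), D=(11.00,0)
B = A + 3.00·(cos273°, sin273°) = (0.1570, -2.9959)
|BD| = 11.2493
circle(B,7.00) ∩ circle(D,7.00): a=5.6246, h=4.1670
  candidates: C₊=(4.4688,2.5185) cross=46.875; C₋=(6.6882,-5.5144) cross=-46.875
  mode + wants cross > 0 → take C=(4.4688,2.5185) (cross=46.875)
ex = (C−B)/|BC| = (0.6160,0.7878); ey = (-0.7878,0.6160)
P = B + 0.88·ex + -1.78·ey = (2.1013,-3.3991)

2.10 -3.40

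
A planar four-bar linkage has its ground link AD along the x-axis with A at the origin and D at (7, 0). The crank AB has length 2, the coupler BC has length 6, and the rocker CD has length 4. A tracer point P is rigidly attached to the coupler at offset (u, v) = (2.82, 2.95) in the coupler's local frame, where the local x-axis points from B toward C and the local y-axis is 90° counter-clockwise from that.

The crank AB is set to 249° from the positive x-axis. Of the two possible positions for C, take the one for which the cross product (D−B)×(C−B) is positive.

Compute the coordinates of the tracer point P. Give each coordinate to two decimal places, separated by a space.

-0.66 2.21

A=(0,0), D=(7.00,0)
B = A + 2.00·(cos249°, sin249°) = (-0.7167, -1.8672)
|BD| = 7.9394
circle(B,6.00) ∩ circle(D,4.00): a=5.2292, h=2.9419
  candidates: C₊=(3.6740,2.2221) cross=23.357; C₋=(5.0577,-3.4968) cross=-23.357
  mode + wants cross > 0 → take C=(3.6740,2.2221) (cross=23.357)
ex = (C−B)/|BC| = (0.7318,0.6815); ey = (-0.6815,0.7318)
P = B + 2.82·ex + 2.95·ey = (-0.6636,2.2135)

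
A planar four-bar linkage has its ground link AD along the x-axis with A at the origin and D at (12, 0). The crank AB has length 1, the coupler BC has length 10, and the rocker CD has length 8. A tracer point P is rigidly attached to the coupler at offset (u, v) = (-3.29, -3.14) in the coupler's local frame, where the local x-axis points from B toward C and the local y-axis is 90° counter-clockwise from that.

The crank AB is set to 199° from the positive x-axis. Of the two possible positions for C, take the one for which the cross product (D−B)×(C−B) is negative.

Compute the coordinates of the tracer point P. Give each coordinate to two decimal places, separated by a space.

-5.46 -0.88

A=(0,0), D=(12.00,0)
B = A + 1.00·(cos199°, sin199°) = (-0.9455, -0.3256)
|BD| = 12.9496
circle(B,10.00) ∩ circle(D,8.00): a=7.8648, h=6.1761
  candidates: C₊=(6.7615,6.0464) cross=79.979; C₋=(7.0721,-6.3020) cross=-79.979
  mode - wants cross < 0 → take C=(7.0721,-6.3020) (cross=-79.979)
ex = (C−B)/|BC| = (0.8018,-0.5976); ey = (0.5976,0.8018)
P = B + -3.29·ex + -3.14·ey = (-5.4599,-0.8768)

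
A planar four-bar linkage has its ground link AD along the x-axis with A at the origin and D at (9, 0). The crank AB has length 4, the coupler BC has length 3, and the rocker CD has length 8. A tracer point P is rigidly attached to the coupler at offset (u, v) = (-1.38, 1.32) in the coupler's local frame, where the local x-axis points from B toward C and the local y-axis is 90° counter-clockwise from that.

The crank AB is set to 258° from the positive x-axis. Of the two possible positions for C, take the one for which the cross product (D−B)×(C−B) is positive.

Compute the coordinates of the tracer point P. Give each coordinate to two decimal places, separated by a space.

-2.74 -4.05

A=(0,0), D=(9.00,0)
B = A + 4.00·(cos258°, sin258°) = (-0.8316, -3.9126)
|BD| = 10.5816
circle(B,3.00) ∩ circle(D,8.00): a=2.6919, h=1.3242
  candidates: C₊=(1.1799,-1.6869) cross=14.012; C₋=(2.1591,-4.1476) cross=-14.012
  mode + wants cross > 0 → take C=(1.1799,-1.6869) (cross=14.012)
ex = (C−B)/|BC| = (0.6705,0.7419); ey = (-0.7419,0.6705)
P = B + -1.38·ex + 1.32·ey = (-2.7363,-4.0514)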